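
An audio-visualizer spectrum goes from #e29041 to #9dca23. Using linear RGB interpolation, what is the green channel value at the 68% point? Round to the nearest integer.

G₁ = 144 (from #e29041), G₂ = 202 (from #9dca23).
G = 144 + 0.68 × (202 − 144) = 183.44 → 183

183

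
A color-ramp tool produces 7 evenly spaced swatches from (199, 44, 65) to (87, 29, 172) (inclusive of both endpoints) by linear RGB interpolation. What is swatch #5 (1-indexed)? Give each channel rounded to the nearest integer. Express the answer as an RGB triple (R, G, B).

(124, 34, 136)

With 7 swatches and endpoints inclusive, swatch 5 sits at t = (5 − 1)/(7 − 1) = 4/6 ≈ 0.6667.
R = 199 + 0.6667 × (87 − 199) = 124.33 → 124
G = 44 + 0.6667 × (29 − 44) = 33.999 → 34
B = 65 + 0.6667 × (172 − 65) = 136.337 → 136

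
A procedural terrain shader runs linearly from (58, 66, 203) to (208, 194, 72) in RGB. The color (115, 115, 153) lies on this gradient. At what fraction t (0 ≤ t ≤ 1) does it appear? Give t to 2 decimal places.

0.38

Invert the lerp on the R channel (largest span, 150): t = (115 − 58) / (208 − 58) = 57/150 = 0.38.
Check on G: (115 − 66)/(194 − 66) = 0.3828 ✓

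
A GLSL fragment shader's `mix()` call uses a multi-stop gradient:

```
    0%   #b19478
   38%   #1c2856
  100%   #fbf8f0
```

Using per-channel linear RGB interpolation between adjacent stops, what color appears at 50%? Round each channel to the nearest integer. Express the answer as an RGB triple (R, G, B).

50% lies between the 38% and 100% stops, so the local fraction is t = (50 − 38)/(100 − 38) = 12/62 ≈ 0.1935.
#1c2856 → (28, 40, 86); #fbf8f0 → (251, 248, 240).
R = 28 + 0.1935 × (251 − 28) = 71.15 → 71
G = 40 + 0.1935 × (248 − 40) = 80.248 → 80
B = 86 + 0.1935 × (240 − 86) = 115.799 → 116

(71, 80, 116)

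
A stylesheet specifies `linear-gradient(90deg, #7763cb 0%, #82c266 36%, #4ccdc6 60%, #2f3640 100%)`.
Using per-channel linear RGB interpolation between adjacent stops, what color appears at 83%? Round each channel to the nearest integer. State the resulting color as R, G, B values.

(59, 118, 121)

83% lies between the 60% and 100% stops, so the local fraction is t = (83 − 60)/(100 − 60) = 23/40 ≈ 0.575.
#4ccdc6 → (76, 205, 198); #2f3640 → (47, 54, 64).
R = 76 + 0.575 × (47 − 76) = 59.325 → 59
G = 205 + 0.575 × (54 − 205) = 118.175 → 118
B = 198 + 0.575 × (64 − 198) = 120.95 → 121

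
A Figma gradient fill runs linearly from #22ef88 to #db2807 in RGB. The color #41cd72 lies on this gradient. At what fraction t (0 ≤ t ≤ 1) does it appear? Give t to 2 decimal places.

Invert the lerp on the G channel (largest span, 199): t = (205 − 239) / (40 − 239) = -34/-199 = 0.17085.
Check on R: (65 − 34)/(219 − 34) = 0.1676 ✓

0.17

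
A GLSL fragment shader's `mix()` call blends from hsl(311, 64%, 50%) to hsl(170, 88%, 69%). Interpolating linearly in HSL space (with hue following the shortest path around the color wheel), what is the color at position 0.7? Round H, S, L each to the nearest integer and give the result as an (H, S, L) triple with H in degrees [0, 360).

(212, 81, 63)

Hue arc: Δh = 170 − 311 = -141° (|Δh| ≤ 180, already the shorter path).
H = 311 + 0.7 × (-141) = 212.3 → 212°
S = 64 + 0.7 × (88 − 64) = 80.8 → 81%
L = 50 + 0.7 × (69 − 50) = 63.3 → 63%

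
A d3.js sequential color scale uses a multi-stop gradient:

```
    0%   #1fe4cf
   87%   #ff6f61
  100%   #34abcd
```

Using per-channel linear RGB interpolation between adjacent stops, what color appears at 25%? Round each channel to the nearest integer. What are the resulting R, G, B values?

25% lies between the 0% and 87% stops, so the local fraction is t = (25 − 0)/(87 − 0) = 25/87 ≈ 0.2874.
#1fe4cf → (31, 228, 207); #ff6f61 → (255, 111, 97).
R = 31 + 0.2874 × (255 − 31) = 95.378 → 95
G = 228 + 0.2874 × (111 − 228) = 194.374 → 194
B = 207 + 0.2874 × (97 − 207) = 175.386 → 175

(95, 194, 175)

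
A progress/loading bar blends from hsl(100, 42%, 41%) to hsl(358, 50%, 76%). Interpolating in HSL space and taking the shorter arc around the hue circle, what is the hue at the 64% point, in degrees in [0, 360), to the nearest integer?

Hue: 358 − 100 = 258°, but |258| > 180 so the shorter arc goes the other way: Δh = 258 − 360 = -102°.
H = 100 + 0.64 × (-102) = 34.72 → 35°

35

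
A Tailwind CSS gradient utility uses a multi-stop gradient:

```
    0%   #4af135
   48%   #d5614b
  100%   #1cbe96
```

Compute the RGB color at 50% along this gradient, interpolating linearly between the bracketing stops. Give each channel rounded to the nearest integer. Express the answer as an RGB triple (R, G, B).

50% lies between the 48% and 100% stops, so the local fraction is t = (50 − 48)/(100 − 48) = 2/52 ≈ 0.0385.
#d5614b → (213, 97, 75); #1cbe96 → (28, 190, 150).
R = 213 + 0.0385 × (28 − 213) = 205.877 → 206
G = 97 + 0.0385 × (190 − 97) = 100.581 → 101
B = 75 + 0.0385 × (150 − 75) = 77.888 → 78

(206, 101, 78)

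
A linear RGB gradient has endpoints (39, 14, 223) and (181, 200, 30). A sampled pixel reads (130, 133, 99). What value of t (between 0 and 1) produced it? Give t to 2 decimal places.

Invert the lerp on the B channel (largest span, 193): t = (99 − 223) / (30 − 223) = -124/-193 = 0.64249.
Check on R: (130 − 39)/(181 − 39) = 0.6408 ✓

0.64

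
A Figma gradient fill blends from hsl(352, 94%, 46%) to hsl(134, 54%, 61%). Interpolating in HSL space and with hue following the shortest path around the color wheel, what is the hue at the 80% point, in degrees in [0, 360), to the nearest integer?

Hue: 134 − 352 = -218°, but |-218| > 180 so the shorter arc goes the other way: Δh = -218 + 360 = 142°.
H = 352 + 0.8 × (142) = 465.6 → 466 → 466 mod 360 = 106°

106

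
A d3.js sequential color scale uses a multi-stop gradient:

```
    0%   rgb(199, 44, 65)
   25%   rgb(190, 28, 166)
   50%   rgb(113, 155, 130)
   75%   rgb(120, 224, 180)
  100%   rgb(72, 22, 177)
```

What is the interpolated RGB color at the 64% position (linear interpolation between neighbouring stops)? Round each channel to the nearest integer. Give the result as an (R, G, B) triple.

64% lies between the 50% and 75% stops, so the local fraction is t = (64 − 50)/(75 − 50) = 14/25 ≈ 0.56.
R = 113 + 0.56 × (120 − 113) = 116.92 → 117
G = 155 + 0.56 × (224 − 155) = 193.64 → 194
B = 130 + 0.56 × (180 − 130) = 158 → 158

(117, 194, 158)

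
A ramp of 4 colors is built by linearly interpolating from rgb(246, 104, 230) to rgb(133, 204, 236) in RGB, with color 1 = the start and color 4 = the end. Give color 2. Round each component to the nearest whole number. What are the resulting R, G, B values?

(208, 137, 232)

With 4 swatches and endpoints inclusive, swatch 2 sits at t = (2 − 1)/(4 − 1) = 1/3 ≈ 0.3333.
R = 246 + 0.3333 × (133 − 246) = 208.337 → 208
G = 104 + 0.3333 × (204 − 104) = 137.33 → 137
B = 230 + 0.3333 × (236 − 230) = 232 → 232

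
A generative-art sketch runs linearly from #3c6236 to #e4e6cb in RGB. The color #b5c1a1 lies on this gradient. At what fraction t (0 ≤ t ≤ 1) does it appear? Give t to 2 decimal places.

0.72

Invert the lerp on the R channel (largest span, 168): t = (181 − 60) / (228 − 60) = 121/168 = 0.72024.
Check on G: (193 − 98)/(230 − 98) = 0.7197 ✓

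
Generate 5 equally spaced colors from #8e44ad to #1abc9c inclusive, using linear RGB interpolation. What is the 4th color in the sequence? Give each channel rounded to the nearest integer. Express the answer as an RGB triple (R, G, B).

(55, 158, 160)

With 5 swatches and endpoints inclusive, swatch 4 sits at t = (4 − 1)/(5 − 1) = 3/4 ≈ 0.75.
#8e44ad → (142, 68, 173); #1abc9c → (26, 188, 156).
R = 142 + 0.75 × (26 − 142) = 55 → 55
G = 68 + 0.75 × (188 − 68) = 158 → 158
B = 173 + 0.75 × (156 − 173) = 160.25 → 160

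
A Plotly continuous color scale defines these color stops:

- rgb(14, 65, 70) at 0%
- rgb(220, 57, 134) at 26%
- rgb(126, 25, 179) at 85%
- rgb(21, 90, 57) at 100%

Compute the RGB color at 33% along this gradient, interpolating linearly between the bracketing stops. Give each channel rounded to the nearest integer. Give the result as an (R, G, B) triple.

33% lies between the 26% and 85% stops, so the local fraction is t = (33 − 26)/(85 − 26) = 7/59 ≈ 0.1186.
R = 220 + 0.1186 × (126 − 220) = 208.852 → 209
G = 57 + 0.1186 × (25 − 57) = 53.205 → 53
B = 134 + 0.1186 × (179 − 134) = 139.337 → 139

(209, 53, 139)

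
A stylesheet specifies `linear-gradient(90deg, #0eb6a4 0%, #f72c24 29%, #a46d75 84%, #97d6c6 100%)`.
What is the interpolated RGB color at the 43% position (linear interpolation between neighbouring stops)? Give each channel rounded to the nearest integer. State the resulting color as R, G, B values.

43% lies between the 29% and 84% stops, so the local fraction is t = (43 − 29)/(84 − 29) = 14/55 ≈ 0.2545.
#f72c24 → (247, 44, 36); #a46d75 → (164, 109, 117).
R = 247 + 0.2545 × (164 − 247) = 225.876 → 226
G = 44 + 0.2545 × (109 − 44) = 60.543 → 61
B = 36 + 0.2545 × (117 − 36) = 56.614 → 57

(226, 61, 57)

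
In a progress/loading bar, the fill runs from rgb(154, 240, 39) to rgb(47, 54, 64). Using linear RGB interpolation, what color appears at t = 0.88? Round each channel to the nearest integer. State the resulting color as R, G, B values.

(60, 76, 61)

R = 154 + 0.88 × (47 − 154) = 154 + 0.88 × -107 = 59.84 → 60
G = 240 + 0.88 × (54 − 240) = 240 + 0.88 × -186 = 76.32 → 76
B = 39 + 0.88 × (64 − 39) = 39 + 0.88 × 25 = 61 → 61
So the blended color is (60, 76, 61), about #3c4c3d.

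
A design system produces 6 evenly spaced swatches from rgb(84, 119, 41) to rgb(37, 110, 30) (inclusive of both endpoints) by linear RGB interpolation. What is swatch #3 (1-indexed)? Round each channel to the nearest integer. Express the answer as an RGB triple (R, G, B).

With 6 swatches and endpoints inclusive, swatch 3 sits at t = (3 − 1)/(6 − 1) = 2/5 ≈ 0.4.
R = 84 + 0.4 × (37 − 84) = 65.2 → 65
G = 119 + 0.4 × (110 − 119) = 115.4 → 115
B = 41 + 0.4 × (30 − 41) = 36.6 → 37

(65, 115, 37)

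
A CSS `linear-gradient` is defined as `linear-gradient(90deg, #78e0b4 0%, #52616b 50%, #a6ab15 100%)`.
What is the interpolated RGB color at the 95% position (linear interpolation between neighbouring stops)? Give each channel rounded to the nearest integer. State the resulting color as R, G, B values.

(158, 164, 30)

95% lies between the 50% and 100% stops, so the local fraction is t = (95 − 50)/(100 − 50) = 45/50 ≈ 0.9.
#52616b → (82, 97, 107); #a6ab15 → (166, 171, 21).
R = 82 + 0.9 × (166 − 82) = 157.6 → 158
G = 97 + 0.9 × (171 − 97) = 163.6 → 164
B = 107 + 0.9 × (21 − 107) = 29.6 → 30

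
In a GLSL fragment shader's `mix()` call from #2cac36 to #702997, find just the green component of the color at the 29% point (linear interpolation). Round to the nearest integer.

G₁ = 172 (from #2cac36), G₂ = 41 (from #702997).
G = 172 + 0.29 × (41 − 172) = 134.01 → 134

134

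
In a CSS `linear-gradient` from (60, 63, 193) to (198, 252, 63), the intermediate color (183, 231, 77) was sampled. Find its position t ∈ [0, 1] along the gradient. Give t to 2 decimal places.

Invert the lerp on the G channel (largest span, 189): t = (231 − 63) / (252 − 63) = 168/189 = 0.88889.
Check on R: (183 − 60)/(198 − 60) = 0.8913 ✓

0.89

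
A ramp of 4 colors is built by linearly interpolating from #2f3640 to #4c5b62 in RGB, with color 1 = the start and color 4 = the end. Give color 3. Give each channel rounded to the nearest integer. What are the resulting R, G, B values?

With 4 swatches and endpoints inclusive, swatch 3 sits at t = (3 − 1)/(4 − 1) = 2/3 ≈ 0.6667.
#2f3640 → (47, 54, 64); #4c5b62 → (76, 91, 98).
R = 47 + 0.6667 × (76 − 47) = 66.334 → 66
G = 54 + 0.6667 × (91 − 54) = 78.668 → 79
B = 64 + 0.6667 × (98 − 64) = 86.668 → 87

(66, 79, 87)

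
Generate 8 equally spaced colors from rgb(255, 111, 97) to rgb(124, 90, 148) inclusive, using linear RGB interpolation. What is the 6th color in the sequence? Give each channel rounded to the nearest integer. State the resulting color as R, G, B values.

With 8 swatches and endpoints inclusive, swatch 6 sits at t = (6 − 1)/(8 − 1) = 5/7 ≈ 0.7143.
R = 255 + 0.7143 × (124 − 255) = 161.427 → 161
G = 111 + 0.7143 × (90 − 111) = 96 → 96
B = 97 + 0.7143 × (148 − 97) = 133.429 → 133

(161, 96, 133)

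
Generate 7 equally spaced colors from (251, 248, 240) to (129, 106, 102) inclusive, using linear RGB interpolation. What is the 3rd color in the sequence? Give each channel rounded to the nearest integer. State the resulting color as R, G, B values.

(210, 201, 194)

With 7 swatches and endpoints inclusive, swatch 3 sits at t = (3 − 1)/(7 − 1) = 2/6 ≈ 0.3333.
R = 251 + 0.3333 × (129 − 251) = 210.337 → 210
G = 248 + 0.3333 × (106 − 248) = 200.671 → 201
B = 240 + 0.3333 × (102 − 240) = 194.005 → 194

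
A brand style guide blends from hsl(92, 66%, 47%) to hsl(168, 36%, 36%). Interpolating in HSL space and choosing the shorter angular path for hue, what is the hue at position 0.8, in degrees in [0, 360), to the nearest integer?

Hue arc: Δh = 168 − 92 = 76° (|Δh| ≤ 180, already the shorter path).
H = 92 + 0.8 × (76) = 152.8 → 153°

153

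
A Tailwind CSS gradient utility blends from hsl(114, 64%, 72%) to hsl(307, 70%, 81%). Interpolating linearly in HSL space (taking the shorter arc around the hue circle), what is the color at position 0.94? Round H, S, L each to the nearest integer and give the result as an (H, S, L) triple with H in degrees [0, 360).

(317, 70, 80)

Hue: 307 − 114 = 193°, but |193| > 180 so the shorter arc goes the other way: Δh = 193 − 360 = -167°.
H = 114 + 0.94 × (-167) = -42.98 → -43 → -43 mod 360 = 317°
S = 64 + 0.94 × (70 − 64) = 69.64 → 70%
L = 72 + 0.94 × (81 − 72) = 80.46 → 80%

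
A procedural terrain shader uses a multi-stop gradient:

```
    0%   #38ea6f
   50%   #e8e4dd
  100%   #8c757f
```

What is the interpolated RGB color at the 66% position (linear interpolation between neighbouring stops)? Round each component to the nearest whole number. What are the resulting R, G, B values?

66% lies between the 50% and 100% stops, so the local fraction is t = (66 − 50)/(100 − 50) = 16/50 ≈ 0.32.
#e8e4dd → (232, 228, 221); #8c757f → (140, 117, 127).
R = 232 + 0.32 × (140 − 232) = 202.56 → 203
G = 228 + 0.32 × (117 − 228) = 192.48 → 192
B = 221 + 0.32 × (127 − 221) = 190.92 → 191

(203, 192, 191)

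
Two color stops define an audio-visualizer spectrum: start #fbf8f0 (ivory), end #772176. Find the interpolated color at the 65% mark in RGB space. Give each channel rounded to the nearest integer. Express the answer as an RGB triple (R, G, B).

(165, 108, 161)

#fbf8f0 → (251, 248, 240); #772176 → (119, 33, 118).
65% corresponds to t = 0.65.
R = 251 + 0.65 × (119 − 251) = 251 + 0.65 × -132 = 165.2 → 165
G = 248 + 0.65 × (33 − 248) = 248 + 0.65 × -215 = 108.25 → 108
B = 240 + 0.65 × (118 − 240) = 240 + 0.65 × -122 = 160.7 → 161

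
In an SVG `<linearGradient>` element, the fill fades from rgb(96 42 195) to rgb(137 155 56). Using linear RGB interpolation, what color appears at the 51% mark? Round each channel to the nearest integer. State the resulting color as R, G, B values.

51% corresponds to t = 0.51.
R = 96 + 0.51 × (137 − 96) = 96 + 0.51 × 41 = 116.91 → 117
G = 42 + 0.51 × (155 − 42) = 42 + 0.51 × 113 = 99.63 → 100
B = 195 + 0.51 × (56 − 195) = 195 + 0.51 × -139 = 124.11 → 124

(117, 100, 124)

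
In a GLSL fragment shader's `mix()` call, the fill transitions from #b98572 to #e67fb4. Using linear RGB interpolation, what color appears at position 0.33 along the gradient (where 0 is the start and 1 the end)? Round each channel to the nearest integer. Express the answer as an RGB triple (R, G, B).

(200, 131, 136)

#b98572 → (185, 133, 114); #e67fb4 → (230, 127, 180).
R = 185 + 0.33 × (230 − 185) = 185 + 0.33 × 45 = 199.85 → 200
G = 133 + 0.33 × (127 − 133) = 133 + 0.33 × -6 = 131.02 → 131
B = 114 + 0.33 × (180 − 114) = 114 + 0.33 × 66 = 135.78 → 136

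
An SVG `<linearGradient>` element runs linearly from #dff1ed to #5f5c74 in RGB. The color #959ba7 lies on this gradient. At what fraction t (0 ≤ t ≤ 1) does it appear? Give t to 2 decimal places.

0.58

Invert the lerp on the G channel (largest span, 149): t = (155 − 241) / (92 − 241) = -86/-149 = 0.57718.
Check on R: (149 − 223)/(95 − 223) = 0.5781 ✓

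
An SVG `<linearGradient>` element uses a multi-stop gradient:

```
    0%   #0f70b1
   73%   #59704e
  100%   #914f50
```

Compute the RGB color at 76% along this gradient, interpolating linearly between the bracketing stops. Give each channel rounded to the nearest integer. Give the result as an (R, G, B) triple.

76% lies between the 73% and 100% stops, so the local fraction is t = (76 − 73)/(100 − 73) = 3/27 ≈ 0.1111.
#59704e → (89, 112, 78); #914f50 → (145, 79, 80).
R = 89 + 0.1111 × (145 − 89) = 95.222 → 95
G = 112 + 0.1111 × (79 − 112) = 108.334 → 108
B = 78 + 0.1111 × (80 − 78) = 78.222 → 78

(95, 108, 78)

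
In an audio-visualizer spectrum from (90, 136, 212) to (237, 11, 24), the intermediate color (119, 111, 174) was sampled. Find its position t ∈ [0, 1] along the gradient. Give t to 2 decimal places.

0.20

Invert the lerp on the B channel (largest span, 188): t = (174 − 212) / (24 − 212) = -38/-188 = 0.20213.
Check on R: (119 − 90)/(237 − 90) = 0.1973 ✓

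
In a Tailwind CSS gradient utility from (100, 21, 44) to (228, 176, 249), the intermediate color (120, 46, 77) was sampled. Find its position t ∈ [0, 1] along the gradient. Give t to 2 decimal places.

0.16

Invert the lerp on the B channel (largest span, 205): t = (77 − 44) / (249 − 44) = 33/205 = 0.16098.
Check on R: (120 − 100)/(228 − 100) = 0.1562 ✓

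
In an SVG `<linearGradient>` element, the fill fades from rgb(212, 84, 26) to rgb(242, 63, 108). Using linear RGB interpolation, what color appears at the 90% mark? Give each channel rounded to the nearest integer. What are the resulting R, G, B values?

90% corresponds to t = 0.9.
R = 212 + 0.9 × (242 − 212) = 212 + 0.9 × 30 = 239 → 239
G = 84 + 0.9 × (63 − 84) = 84 + 0.9 × -21 = 65.1 → 65
B = 26 + 0.9 × (108 − 26) = 26 + 0.9 × 82 = 99.8 → 100

(239, 65, 100)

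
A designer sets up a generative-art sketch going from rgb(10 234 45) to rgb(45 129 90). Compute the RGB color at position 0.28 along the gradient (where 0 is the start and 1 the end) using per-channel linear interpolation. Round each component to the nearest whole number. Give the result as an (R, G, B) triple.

R = 10 + 0.28 × (45 − 10) = 10 + 0.28 × 35 = 19.8 → 20
G = 234 + 0.28 × (129 − 234) = 234 + 0.28 × -105 = 204.6 → 205
B = 45 + 0.28 × (90 − 45) = 45 + 0.28 × 45 = 57.6 → 58

(20, 205, 58)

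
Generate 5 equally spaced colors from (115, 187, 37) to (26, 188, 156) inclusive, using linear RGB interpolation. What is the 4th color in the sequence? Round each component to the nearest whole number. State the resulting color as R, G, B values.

With 5 swatches and endpoints inclusive, swatch 4 sits at t = (4 − 1)/(5 − 1) = 3/4 ≈ 0.75.
R = 115 + 0.75 × (26 − 115) = 48.25 → 48
G = 187 + 0.75 × (188 − 187) = 187.75 → 188
B = 37 + 0.75 × (156 − 37) = 126.25 → 126

(48, 188, 126)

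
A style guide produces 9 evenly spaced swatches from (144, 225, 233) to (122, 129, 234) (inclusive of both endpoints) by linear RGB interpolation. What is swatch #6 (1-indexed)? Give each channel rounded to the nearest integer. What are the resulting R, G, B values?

With 9 swatches and endpoints inclusive, swatch 6 sits at t = (6 − 1)/(9 − 1) = 5/8 ≈ 0.625.
R = 144 + 0.625 × (122 − 144) = 130.25 → 130
G = 225 + 0.625 × (129 − 225) = 165 → 165
B = 233 + 0.625 × (234 − 233) = 233.625 → 234

(130, 165, 234)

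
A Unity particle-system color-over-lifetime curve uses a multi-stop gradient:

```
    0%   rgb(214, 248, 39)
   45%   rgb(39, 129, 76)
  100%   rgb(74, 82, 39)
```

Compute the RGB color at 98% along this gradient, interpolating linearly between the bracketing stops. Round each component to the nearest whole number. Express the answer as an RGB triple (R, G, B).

(73, 84, 40)

98% lies between the 45% and 100% stops, so the local fraction is t = (98 − 45)/(100 − 45) = 53/55 ≈ 0.9636.
R = 39 + 0.9636 × (74 − 39) = 72.726 → 73
G = 129 + 0.9636 × (82 − 129) = 83.711 → 84
B = 76 + 0.9636 × (39 − 76) = 40.347 → 40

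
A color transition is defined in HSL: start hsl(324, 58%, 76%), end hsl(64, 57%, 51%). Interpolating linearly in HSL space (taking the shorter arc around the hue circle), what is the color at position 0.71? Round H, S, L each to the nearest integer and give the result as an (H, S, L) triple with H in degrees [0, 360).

Hue: 64 − 324 = -260°, but |-260| > 180 so the shorter arc goes the other way: Δh = -260 + 360 = 100°.
H = 324 + 0.71 × (100) = 395 → 395 → 395 mod 360 = 35°
S = 58 + 0.71 × (57 − 58) = 57.29 → 57%
L = 76 + 0.71 × (51 − 76) = 58.25 → 58%

(35, 57, 58)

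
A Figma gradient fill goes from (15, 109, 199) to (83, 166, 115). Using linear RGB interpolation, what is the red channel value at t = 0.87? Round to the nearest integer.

R = 15 + 0.87 × (83 − 15) = 74.16 → 74

74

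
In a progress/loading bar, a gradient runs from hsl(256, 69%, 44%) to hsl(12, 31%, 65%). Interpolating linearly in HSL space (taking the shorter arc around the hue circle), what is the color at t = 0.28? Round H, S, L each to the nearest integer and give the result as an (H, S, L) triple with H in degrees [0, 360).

(288, 58, 50)

Hue: 12 − 256 = -244°, but |-244| > 180 so the shorter arc goes the other way: Δh = -244 + 360 = 116°.
H = 256 + 0.28 × (116) = 288.48 → 288°
S = 69 + 0.28 × (31 − 69) = 58.36 → 58%
L = 44 + 0.28 × (65 − 44) = 49.88 → 50%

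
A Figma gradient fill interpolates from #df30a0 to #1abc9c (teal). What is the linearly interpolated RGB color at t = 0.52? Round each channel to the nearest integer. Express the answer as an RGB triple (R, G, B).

#df30a0 → (223, 48, 160); #1abc9c → (26, 188, 156).
R = 223 + 0.52 × (26 − 223) = 223 + 0.52 × -197 = 120.56 → 121
G = 48 + 0.52 × (188 − 48) = 48 + 0.52 × 140 = 120.8 → 121
B = 160 + 0.52 × (156 − 160) = 160 + 0.52 × -4 = 157.92 → 158

(121, 121, 158)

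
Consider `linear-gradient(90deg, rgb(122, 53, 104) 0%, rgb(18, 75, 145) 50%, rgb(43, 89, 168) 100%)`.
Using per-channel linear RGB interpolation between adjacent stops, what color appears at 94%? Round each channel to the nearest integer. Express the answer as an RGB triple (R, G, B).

(40, 87, 165)

94% lies between the 50% and 100% stops, so the local fraction is t = (94 − 50)/(100 − 50) = 44/50 ≈ 0.88.
R = 18 + 0.88 × (43 − 18) = 40 → 40
G = 75 + 0.88 × (89 − 75) = 87.32 → 87
B = 145 + 0.88 × (168 − 145) = 165.24 → 165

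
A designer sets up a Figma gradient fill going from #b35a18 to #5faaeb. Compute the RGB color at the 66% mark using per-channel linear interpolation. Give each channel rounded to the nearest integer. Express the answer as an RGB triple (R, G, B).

(124, 143, 163)

#b35a18 → (179, 90, 24); #5faaeb → (95, 170, 235).
66% corresponds to t = 0.66.
R = 179 + 0.66 × (95 − 179) = 179 + 0.66 × -84 = 123.56 → 124
G = 90 + 0.66 × (170 − 90) = 90 + 0.66 × 80 = 142.8 → 143
B = 24 + 0.66 × (235 − 24) = 24 + 0.66 × 211 = 163.26 → 163
So the blended color is (124, 143, 163), about #7c8fa3.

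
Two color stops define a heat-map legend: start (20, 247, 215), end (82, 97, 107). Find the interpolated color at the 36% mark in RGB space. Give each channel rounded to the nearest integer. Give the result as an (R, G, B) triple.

36% corresponds to t = 0.36.
R = 20 + 0.36 × (82 − 20) = 20 + 0.36 × 62 = 42.32 → 42
G = 247 + 0.36 × (97 − 247) = 247 + 0.36 × -150 = 193 → 193
B = 215 + 0.36 × (107 − 215) = 215 + 0.36 × -108 = 176.12 → 176

(42, 193, 176)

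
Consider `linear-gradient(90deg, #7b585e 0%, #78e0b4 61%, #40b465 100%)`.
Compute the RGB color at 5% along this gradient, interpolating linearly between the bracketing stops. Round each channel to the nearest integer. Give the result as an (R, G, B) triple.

5% lies between the 0% and 61% stops, so the local fraction is t = (5 − 0)/(61 − 0) = 5/61 ≈ 0.082.
#7b585e → (123, 88, 94); #78e0b4 → (120, 224, 180).
R = 123 + 0.082 × (120 − 123) = 122.754 → 123
G = 88 + 0.082 × (224 − 88) = 99.152 → 99
B = 94 + 0.082 × (180 − 94) = 101.052 → 101

(123, 99, 101)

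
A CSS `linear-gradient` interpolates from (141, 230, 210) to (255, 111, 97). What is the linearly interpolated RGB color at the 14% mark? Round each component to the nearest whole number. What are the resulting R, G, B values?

(157, 213, 194)

14% corresponds to t = 0.14.
R = 141 + 0.14 × (255 − 141) = 141 + 0.14 × 114 = 156.96 → 157
G = 230 + 0.14 × (111 − 230) = 230 + 0.14 × -119 = 213.34 → 213
B = 210 + 0.14 × (97 − 210) = 210 + 0.14 × -113 = 194.18 → 194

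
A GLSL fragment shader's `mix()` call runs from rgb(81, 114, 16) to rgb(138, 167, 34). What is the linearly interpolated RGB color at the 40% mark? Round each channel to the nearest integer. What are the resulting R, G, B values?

40% corresponds to t = 0.4.
R = 81 + 0.4 × (138 − 81) = 81 + 0.4 × 57 = 103.8 → 104
G = 114 + 0.4 × (167 − 114) = 114 + 0.4 × 53 = 135.2 → 135
B = 16 + 0.4 × (34 − 16) = 16 + 0.4 × 18 = 23.2 → 23

(104, 135, 23)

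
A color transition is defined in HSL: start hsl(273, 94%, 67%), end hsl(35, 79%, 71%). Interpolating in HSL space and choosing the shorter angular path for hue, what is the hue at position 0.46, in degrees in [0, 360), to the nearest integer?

Hue: 35 − 273 = -238°, but |-238| > 180 so the shorter arc goes the other way: Δh = -238 + 360 = 122°.
H = 273 + 0.46 × (122) = 329.12 → 329°

329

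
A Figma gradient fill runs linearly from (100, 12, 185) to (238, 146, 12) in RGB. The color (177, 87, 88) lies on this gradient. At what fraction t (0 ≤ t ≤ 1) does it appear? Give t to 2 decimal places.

Invert the lerp on the B channel (largest span, 173): t = (88 − 185) / (12 − 185) = -97/-173 = 0.56069.
Check on R: (177 − 100)/(238 − 100) = 0.558 ✓

0.56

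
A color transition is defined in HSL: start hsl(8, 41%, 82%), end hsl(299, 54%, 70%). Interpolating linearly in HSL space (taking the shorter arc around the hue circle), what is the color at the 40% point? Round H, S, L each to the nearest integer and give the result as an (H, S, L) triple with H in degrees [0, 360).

(340, 46, 77)

Hue: 299 − 8 = 291°, but |291| > 180 so the shorter arc goes the other way: Δh = 291 − 360 = -69°.
H = 8 + 0.4 × (-69) = -19.6 → -20 → -20 mod 360 = 340°
S = 41 + 0.4 × (54 − 41) = 46.2 → 46%
L = 82 + 0.4 × (70 − 82) = 77.2 → 77%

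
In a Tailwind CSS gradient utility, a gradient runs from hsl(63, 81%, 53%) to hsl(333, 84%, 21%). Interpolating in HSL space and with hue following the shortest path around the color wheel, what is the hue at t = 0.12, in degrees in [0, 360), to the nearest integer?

Hue: 333 − 63 = 270°, but |270| > 180 so the shorter arc goes the other way: Δh = 270 − 360 = -90°.
H = 63 + 0.12 × (-90) = 52.2 → 52°

52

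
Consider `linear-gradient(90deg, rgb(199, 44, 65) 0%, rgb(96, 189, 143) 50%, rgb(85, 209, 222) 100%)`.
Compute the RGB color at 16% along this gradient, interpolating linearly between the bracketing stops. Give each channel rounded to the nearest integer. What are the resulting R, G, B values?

16% lies between the 0% and 50% stops, so the local fraction is t = (16 − 0)/(50 − 0) = 16/50 ≈ 0.32.
R = 199 + 0.32 × (96 − 199) = 166.04 → 166
G = 44 + 0.32 × (189 − 44) = 90.4 → 90
B = 65 + 0.32 × (143 − 65) = 89.96 → 90

(166, 90, 90)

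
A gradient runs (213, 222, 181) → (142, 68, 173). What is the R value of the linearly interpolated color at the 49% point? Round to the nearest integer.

178

R = 213 + 0.49 × (142 − 213) = 178.21 → 178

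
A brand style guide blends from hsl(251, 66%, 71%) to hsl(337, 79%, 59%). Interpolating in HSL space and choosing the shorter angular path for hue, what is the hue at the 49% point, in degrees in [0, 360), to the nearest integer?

293

Hue arc: Δh = 337 − 251 = 86° (|Δh| ≤ 180, already the shorter path).
H = 251 + 0.49 × (86) = 293.14 → 293°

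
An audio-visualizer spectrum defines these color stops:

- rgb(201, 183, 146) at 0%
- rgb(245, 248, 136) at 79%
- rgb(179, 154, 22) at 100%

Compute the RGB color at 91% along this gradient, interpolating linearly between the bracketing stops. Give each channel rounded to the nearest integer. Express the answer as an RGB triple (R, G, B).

(207, 194, 71)

91% lies between the 79% and 100% stops, so the local fraction is t = (91 − 79)/(100 − 79) = 12/21 ≈ 0.5714.
R = 245 + 0.5714 × (179 − 245) = 207.288 → 207
G = 248 + 0.5714 × (154 − 248) = 194.288 → 194
B = 136 + 0.5714 × (22 − 136) = 70.86 → 71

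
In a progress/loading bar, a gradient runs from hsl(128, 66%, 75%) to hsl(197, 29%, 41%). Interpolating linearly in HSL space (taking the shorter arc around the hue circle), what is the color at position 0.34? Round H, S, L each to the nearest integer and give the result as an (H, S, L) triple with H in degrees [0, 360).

Hue arc: Δh = 197 − 128 = 69° (|Δh| ≤ 180, already the shorter path).
H = 128 + 0.34 × (69) = 151.46 → 151°
S = 66 + 0.34 × (29 − 66) = 53.42 → 53%
L = 75 + 0.34 × (41 − 75) = 63.44 → 63%

(151, 53, 63)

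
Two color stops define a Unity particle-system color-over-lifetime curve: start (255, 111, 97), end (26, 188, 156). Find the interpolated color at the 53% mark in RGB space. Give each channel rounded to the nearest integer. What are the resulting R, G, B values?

(134, 152, 128)

53% corresponds to t = 0.53.
R = 255 + 0.53 × (26 − 255) = 255 + 0.53 × -229 = 133.63 → 134
G = 111 + 0.53 × (188 − 111) = 111 + 0.53 × 77 = 151.81 → 152
B = 97 + 0.53 × (156 − 97) = 97 + 0.53 × 59 = 128.27 → 128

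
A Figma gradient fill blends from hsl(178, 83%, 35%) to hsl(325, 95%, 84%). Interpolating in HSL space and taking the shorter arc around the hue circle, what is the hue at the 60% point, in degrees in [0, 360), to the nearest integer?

Hue arc: Δh = 325 − 178 = 147° (|Δh| ≤ 180, already the shorter path).
H = 178 + 0.6 × (147) = 266.2 → 266°

266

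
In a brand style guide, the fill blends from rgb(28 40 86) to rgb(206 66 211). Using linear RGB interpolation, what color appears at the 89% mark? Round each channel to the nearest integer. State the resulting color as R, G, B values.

89% corresponds to t = 0.89.
R = 28 + 0.89 × (206 − 28) = 28 + 0.89 × 178 = 186.42 → 186
G = 40 + 0.89 × (66 − 40) = 40 + 0.89 × 26 = 63.14 → 63
B = 86 + 0.89 × (211 − 86) = 86 + 0.89 × 125 = 197.25 → 197
So the blended color is (186, 63, 197), about #ba3fc5.

(186, 63, 197)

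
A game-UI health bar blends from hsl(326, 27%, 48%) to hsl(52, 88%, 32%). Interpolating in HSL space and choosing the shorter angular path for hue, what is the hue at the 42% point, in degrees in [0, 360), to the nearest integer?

Hue: 52 − 326 = -274°, but |-274| > 180 so the shorter arc goes the other way: Δh = -274 + 360 = 86°.
H = 326 + 0.42 × (86) = 362.12 → 362 → 362 mod 360 = 2°

2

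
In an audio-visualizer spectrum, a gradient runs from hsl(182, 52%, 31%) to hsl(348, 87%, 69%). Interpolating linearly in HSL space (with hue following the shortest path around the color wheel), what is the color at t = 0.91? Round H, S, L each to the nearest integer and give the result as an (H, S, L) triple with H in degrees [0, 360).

Hue arc: Δh = 348 − 182 = 166° (|Δh| ≤ 180, already the shorter path).
H = 182 + 0.91 × (166) = 333.06 → 333°
S = 52 + 0.91 × (87 − 52) = 83.85 → 84%
L = 31 + 0.91 × (69 − 31) = 65.58 → 66%

(333, 84, 66)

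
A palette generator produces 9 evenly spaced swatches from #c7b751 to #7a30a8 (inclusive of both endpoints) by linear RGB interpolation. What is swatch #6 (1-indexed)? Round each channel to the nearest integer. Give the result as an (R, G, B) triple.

(151, 99, 135)

With 9 swatches and endpoints inclusive, swatch 6 sits at t = (6 − 1)/(9 − 1) = 5/8 ≈ 0.625.
#c7b751 → (199, 183, 81); #7a30a8 → (122, 48, 168).
R = 199 + 0.625 × (122 − 199) = 150.875 → 151
G = 183 + 0.625 × (48 − 183) = 98.625 → 99
B = 81 + 0.625 × (168 − 81) = 135.375 → 135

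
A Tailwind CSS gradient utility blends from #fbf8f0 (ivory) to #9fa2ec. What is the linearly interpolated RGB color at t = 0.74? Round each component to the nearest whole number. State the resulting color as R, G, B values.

#fbf8f0 → (251, 248, 240); #9fa2ec → (159, 162, 236).
R = 251 + 0.74 × (159 − 251) = 251 + 0.74 × -92 = 182.92 → 183
G = 248 + 0.74 × (162 − 248) = 248 + 0.74 × -86 = 184.36 → 184
B = 240 + 0.74 × (236 − 240) = 240 + 0.74 × -4 = 237.04 → 237
So the blended color is (183, 184, 237), about #b7b8ed.

(183, 184, 237)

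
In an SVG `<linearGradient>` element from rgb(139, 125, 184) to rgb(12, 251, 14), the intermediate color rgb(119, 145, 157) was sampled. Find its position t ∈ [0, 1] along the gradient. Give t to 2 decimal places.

Invert the lerp on the B channel (largest span, 170): t = (157 − 184) / (14 − 184) = -27/-170 = 0.15882.
Check on R: (119 − 139)/(12 − 139) = 0.1575 ✓

0.16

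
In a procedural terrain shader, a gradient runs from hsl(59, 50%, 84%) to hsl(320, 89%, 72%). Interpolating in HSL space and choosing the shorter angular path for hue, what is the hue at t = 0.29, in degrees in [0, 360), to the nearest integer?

30

Hue: 320 − 59 = 261°, but |261| > 180 so the shorter arc goes the other way: Δh = 261 − 360 = -99°.
H = 59 + 0.29 × (-99) = 30.29 → 30°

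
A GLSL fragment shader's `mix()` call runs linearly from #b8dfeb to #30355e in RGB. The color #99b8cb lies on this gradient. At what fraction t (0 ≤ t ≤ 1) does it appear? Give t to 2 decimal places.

0.23

Invert the lerp on the G channel (largest span, 170): t = (184 − 223) / (53 − 223) = -39/-170 = 0.22941.
Check on R: (153 − 184)/(48 − 184) = 0.2279 ✓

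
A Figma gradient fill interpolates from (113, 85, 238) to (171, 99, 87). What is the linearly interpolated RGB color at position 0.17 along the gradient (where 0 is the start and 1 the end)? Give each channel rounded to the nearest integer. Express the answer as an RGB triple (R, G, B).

(123, 87, 212)

R = 113 + 0.17 × (171 − 113) = 113 + 0.17 × 58 = 122.86 → 123
G = 85 + 0.17 × (99 − 85) = 85 + 0.17 × 14 = 87.38 → 87
B = 238 + 0.17 × (87 − 238) = 238 + 0.17 × -151 = 212.33 → 212
So the blended color is (123, 87, 212), about #7b57d4.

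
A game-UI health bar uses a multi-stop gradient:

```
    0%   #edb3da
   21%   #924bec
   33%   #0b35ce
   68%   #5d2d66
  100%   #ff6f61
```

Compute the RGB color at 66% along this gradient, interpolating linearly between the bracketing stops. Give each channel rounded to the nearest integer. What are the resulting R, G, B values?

66% lies between the 33% and 68% stops, so the local fraction is t = (66 − 33)/(68 − 33) = 33/35 ≈ 0.9429.
#0b35ce → (11, 53, 206); #5d2d66 → (93, 45, 102).
R = 11 + 0.9429 × (93 − 11) = 88.318 → 88
G = 53 + 0.9429 × (45 − 53) = 45.457 → 45
B = 206 + 0.9429 × (102 − 206) = 107.938 → 108

(88, 45, 108)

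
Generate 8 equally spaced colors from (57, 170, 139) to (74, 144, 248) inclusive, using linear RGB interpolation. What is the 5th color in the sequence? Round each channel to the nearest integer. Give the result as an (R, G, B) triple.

With 8 swatches and endpoints inclusive, swatch 5 sits at t = (5 − 1)/(8 − 1) = 4/7 ≈ 0.5714.
R = 57 + 0.5714 × (74 − 57) = 66.714 → 67
G = 170 + 0.5714 × (144 − 170) = 155.144 → 155
B = 139 + 0.5714 × (248 − 139) = 201.283 → 201

(67, 155, 201)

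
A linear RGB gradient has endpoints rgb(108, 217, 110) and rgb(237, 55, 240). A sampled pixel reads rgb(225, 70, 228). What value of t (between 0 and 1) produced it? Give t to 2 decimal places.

Invert the lerp on the G channel (largest span, 162): t = (70 − 217) / (55 − 217) = -147/-162 = 0.90741.
Check on R: (225 − 108)/(237 − 108) = 0.907 ✓

0.91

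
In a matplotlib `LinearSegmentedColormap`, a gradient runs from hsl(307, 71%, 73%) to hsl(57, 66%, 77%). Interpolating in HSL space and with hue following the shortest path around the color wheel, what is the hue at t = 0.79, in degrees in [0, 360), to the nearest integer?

Hue: 57 − 307 = -250°, but |-250| > 180 so the shorter arc goes the other way: Δh = -250 + 360 = 110°.
H = 307 + 0.79 × (110) = 393.9 → 394 → 394 mod 360 = 34°

34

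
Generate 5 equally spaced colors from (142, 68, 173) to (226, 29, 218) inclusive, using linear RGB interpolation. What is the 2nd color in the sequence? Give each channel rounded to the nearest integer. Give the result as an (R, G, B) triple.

With 5 swatches and endpoints inclusive, swatch 2 sits at t = (2 − 1)/(5 − 1) = 1/4 ≈ 0.25.
R = 142 + 0.25 × (226 − 142) = 163 → 163
G = 68 + 0.25 × (29 − 68) = 58.25 → 58
B = 173 + 0.25 × (218 − 173) = 184.25 → 184

(163, 58, 184)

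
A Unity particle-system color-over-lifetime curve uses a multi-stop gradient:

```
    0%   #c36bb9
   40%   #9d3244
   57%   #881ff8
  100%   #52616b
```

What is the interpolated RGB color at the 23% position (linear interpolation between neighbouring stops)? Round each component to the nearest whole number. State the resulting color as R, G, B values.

23% lies between the 0% and 40% stops, so the local fraction is t = (23 − 0)/(40 − 0) = 23/40 ≈ 0.575.
#c36bb9 → (195, 107, 185); #9d3244 → (157, 50, 68).
R = 195 + 0.575 × (157 − 195) = 173.15 → 173
G = 107 + 0.575 × (50 − 107) = 74.225 → 74
B = 185 + 0.575 × (68 − 185) = 117.725 → 118

(173, 74, 118)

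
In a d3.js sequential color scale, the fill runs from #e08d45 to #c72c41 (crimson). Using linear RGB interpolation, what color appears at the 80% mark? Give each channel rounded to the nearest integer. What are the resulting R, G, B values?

#e08d45 → (224, 141, 69); #c72c41 → (199, 44, 65).
80% corresponds to t = 0.8.
R = 224 + 0.8 × (199 − 224) = 224 + 0.8 × -25 = 204 → 204
G = 141 + 0.8 × (44 − 141) = 141 + 0.8 × -97 = 63.4 → 63
B = 69 + 0.8 × (65 − 69) = 69 + 0.8 × -4 = 65.8 → 66

(204, 63, 66)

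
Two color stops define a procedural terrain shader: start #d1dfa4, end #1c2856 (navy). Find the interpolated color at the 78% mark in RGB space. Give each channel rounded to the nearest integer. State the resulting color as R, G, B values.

(68, 80, 103)

#d1dfa4 → (209, 223, 164); #1c2856 → (28, 40, 86).
78% corresponds to t = 0.78.
R = 209 + 0.78 × (28 − 209) = 209 + 0.78 × -181 = 67.82 → 68
G = 223 + 0.78 × (40 − 223) = 223 + 0.78 × -183 = 80.26 → 80
B = 164 + 0.78 × (86 − 164) = 164 + 0.78 × -78 = 103.16 → 103
So the blended color is (68, 80, 103), about #445067.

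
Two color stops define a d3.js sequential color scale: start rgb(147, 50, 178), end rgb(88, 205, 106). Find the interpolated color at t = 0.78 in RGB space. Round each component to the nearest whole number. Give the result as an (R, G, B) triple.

R = 147 + 0.78 × (88 − 147) = 147 + 0.78 × -59 = 100.98 → 101
G = 50 + 0.78 × (205 − 50) = 50 + 0.78 × 155 = 170.9 → 171
B = 178 + 0.78 × (106 − 178) = 178 + 0.78 × -72 = 121.84 → 122

(101, 171, 122)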